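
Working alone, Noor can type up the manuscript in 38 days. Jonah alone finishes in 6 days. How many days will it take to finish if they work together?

Combined rate: 1/38 + 1/6 = (3 + 19)/114 = 22/114 = 11/57 per day.
Time = 1 ÷ (11/57) = 57/11 days.

57/11 days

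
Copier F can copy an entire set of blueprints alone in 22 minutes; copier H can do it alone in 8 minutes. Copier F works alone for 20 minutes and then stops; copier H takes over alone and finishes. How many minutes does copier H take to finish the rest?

8/11 minutes

In 20 minutes copier F does 20/22 = 10/11 of the job, leaving 1/11.
Copier H works at 1/8 per minute, so finishing takes 1/11 ÷ 1/8 = 8/11 minutes.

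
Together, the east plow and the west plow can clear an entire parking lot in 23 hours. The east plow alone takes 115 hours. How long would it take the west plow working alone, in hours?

115/4 hours

Combined rate is 1/23 per hour.
Known contribution: 1/115 per hour.
So the west plow's rate is 1/23 − 1/115 = 4/115, meaning 115/4 hours alone.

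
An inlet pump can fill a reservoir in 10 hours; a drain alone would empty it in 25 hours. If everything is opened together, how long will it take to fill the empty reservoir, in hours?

Net rate = 1/10 − 1/25 = (5 − 2)/50 = 3/50 per hour.
Filling time = 1 ÷ (3/50) = 50/3 hours.

50/3 hours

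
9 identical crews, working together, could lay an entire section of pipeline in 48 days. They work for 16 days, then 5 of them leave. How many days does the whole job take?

One crew does 1/432 of the job per day.
After 16 days with 9 crews, 1/3 is done (2/3 left).
With 4 crews the rate is 4/432 = 1/108, so the rest takes 2/3 ÷ 1/108 = 72 days.
Total = 16 + 72 = 88 days.

88 days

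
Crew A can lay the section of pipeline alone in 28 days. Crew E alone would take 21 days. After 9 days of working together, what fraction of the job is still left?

1/4

Combined rate: 1/28 + 1/21 = (3 + 4)/84 = 7/84 = 1/12 per day.
In 9 days they complete 9·1/12 = 3/4 of the job.
So 1/4 remains.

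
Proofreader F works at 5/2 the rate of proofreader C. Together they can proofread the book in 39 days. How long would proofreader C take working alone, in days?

273/2 days

Let proofreader C's rate be r; then proofreader F's rate is (5/2)r, so together (5/2 + 1)r = (7/2)r = 1/39.
Thus r = 2/273 per day.
Proofreader C alone: 273/2 days; proofreader F alone: 273/5 days.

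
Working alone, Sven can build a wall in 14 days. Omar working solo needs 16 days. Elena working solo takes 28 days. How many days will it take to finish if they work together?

112/19 days

Combined rate: 1/14 + 1/16 + 1/28 = (8 + 7 + 4)/112 = 19/112 per day.
Time = 1 ÷ (19/112) = 112/19 days.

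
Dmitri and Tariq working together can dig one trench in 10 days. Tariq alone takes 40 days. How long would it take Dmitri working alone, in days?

Combined rate is 1/10 per day.
Known contribution: 1/40 per day.
So Dmitri's rate is 1/10 − 1/40 = 3/40, meaning 40/3 days alone.

40/3 days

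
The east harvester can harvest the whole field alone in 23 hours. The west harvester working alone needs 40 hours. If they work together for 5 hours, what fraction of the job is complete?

Combined rate: 1/23 + 1/40 = (40 + 23)/920 = 63/920 per hour.
In 5 hours they complete 5·63/920 = 63/184 of the job.

63/184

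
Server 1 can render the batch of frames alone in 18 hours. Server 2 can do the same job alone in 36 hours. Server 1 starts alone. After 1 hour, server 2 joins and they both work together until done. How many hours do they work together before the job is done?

In the first 1 hour server 1 alone does 1/18 of the job, leaving 17/18.
Once everyone is working, combined rate: 1/18 + 1/36 = (2 + 1)/36 = 3/36 = 1/12 per hour.
Remaining 17/18 at 1/12 per hour takes 34/3 hours.

34/3 hours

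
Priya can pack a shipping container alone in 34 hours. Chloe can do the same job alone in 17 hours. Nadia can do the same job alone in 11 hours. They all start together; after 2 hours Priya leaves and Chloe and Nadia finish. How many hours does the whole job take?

In the first 2 hours the combined rate is 67/374, so 67/187 of the job is done, leaving 120/187.
After Priya leaves the rate is 28/187 per hour; the remaining 120/187 takes 30/7 hours.
Total = 2 + 30/7 = 44/7 hours.

44/7 hours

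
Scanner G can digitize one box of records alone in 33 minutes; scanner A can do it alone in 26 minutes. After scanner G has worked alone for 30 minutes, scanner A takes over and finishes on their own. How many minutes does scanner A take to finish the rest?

26/11 minutes

In 30 minutes scanner G does 30/33 = 10/11 of the job, leaving 1/11.
Scanner A works at 1/26 per minute, so finishing takes 1/11 ÷ 1/26 = 26/11 minutes.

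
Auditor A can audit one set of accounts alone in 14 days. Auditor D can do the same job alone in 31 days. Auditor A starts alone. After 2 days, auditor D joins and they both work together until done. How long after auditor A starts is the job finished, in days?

154/15 days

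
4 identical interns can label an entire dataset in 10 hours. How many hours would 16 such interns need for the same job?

5/2 hours

Total work is 4·10 = 40 intern-hours.
With 16 interns: 40/16 = 5/2 hours.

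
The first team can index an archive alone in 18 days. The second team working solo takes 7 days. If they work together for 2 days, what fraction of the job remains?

38/63

Combined rate: 1/18 + 1/7 = (7 + 18)/126 = 25/126 per day.
In 2 days they complete 2·25/126 = 25/63 of the job.
So 38/63 remains.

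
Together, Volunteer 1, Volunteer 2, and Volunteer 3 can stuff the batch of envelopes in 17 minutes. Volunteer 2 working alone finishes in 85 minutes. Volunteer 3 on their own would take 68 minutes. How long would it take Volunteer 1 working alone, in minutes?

340/11 minutes

Combined rate is 1/17 per minute.
Known contribution: 1/85 + 1/68 = (4 + 5)/340 = 9/340 per minute.
So Volunteer 1's rate is 1/17 − 9/340 = 11/340, meaning 340/11 minutes alone.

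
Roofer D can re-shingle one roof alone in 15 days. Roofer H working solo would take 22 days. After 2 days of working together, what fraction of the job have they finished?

37/165

Combined rate: 1/15 + 1/22 = (22 + 15)/330 = 37/330 per day.
In 2 days they complete 2·37/330 = 37/165 of the job.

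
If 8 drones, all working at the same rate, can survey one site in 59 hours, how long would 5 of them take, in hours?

472/5 hours

Total work is 8·59 = 472 drone-hours.
With 5 drones: 472/5 hours.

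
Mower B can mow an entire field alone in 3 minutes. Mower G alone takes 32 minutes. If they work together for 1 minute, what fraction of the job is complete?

Combined rate: 1/3 + 1/32 = (32 + 3)/96 = 35/96 per minute.
In 1 minute they complete 1·35/96 = 35/96 of the job.

35/96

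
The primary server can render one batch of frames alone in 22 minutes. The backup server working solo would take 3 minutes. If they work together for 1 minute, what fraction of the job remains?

Combined rate: 1/22 + 1/3 = (3 + 22)/66 = 25/66 per minute.
In 1 minute they complete 1·25/66 = 25/66 of the job.
So 41/66 remains.

41/66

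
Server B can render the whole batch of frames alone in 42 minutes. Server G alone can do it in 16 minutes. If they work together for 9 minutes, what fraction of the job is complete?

87/112

Combined rate: 1/42 + 1/16 = (8 + 21)/336 = 29/336 per minute.
In 9 minutes they complete 9·29/336 = 87/112 of the job.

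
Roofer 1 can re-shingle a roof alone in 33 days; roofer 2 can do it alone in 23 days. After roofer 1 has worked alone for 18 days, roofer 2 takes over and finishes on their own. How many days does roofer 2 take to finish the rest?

In 18 days roofer 1 does 18/33 = 6/11 of the job, leaving 5/11.
Roofer 2 works at 1/23 per day, so finishing takes 5/11 ÷ 1/23 = 115/11 days.

115/11 days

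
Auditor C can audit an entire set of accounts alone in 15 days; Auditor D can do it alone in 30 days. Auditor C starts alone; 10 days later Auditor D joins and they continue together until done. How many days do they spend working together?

10/3 days

In 10 days Auditor C does 10/15 = 2/3 of the job, leaving 1/3.
Auditor C and Auditor D together work at 1/10 per day, so finishing takes 1/3 ÷ 1/10 = 10/3 days.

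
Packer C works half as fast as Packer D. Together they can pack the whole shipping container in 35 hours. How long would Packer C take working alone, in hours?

105 hours

Let Packer D's rate be r; then Packer C's rate is (1/2)r, so together (1/2 + 1)r = (3/2)r = 1/35.
Thus r = 2/105 per hour.
Packer D alone: 105/2 hours; Packer C alone: 105 hours.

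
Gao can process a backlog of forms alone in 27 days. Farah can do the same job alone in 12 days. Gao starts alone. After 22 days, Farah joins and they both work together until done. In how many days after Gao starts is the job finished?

306/13 days

In the first 22 days Gao alone does 22/27 of the job, leaving 5/27.
Once everyone is working, combined rate: 1/27 + 1/12 = (4 + 9)/108 = 13/108 per day.
Remaining 5/27 at 13/108 per day takes 20/13 days.
Total from the start = 22 + 20/13 = 306/13 days.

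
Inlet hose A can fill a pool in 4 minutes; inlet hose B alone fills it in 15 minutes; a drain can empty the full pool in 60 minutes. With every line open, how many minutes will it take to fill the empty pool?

10/3 minutes

Net rate = 1/4 + 1/15 − 1/60 = (15 + 4 − 1)/60 = 18/60 = 3/10 per minute.
Filling time = 1 ÷ (3/10) = 10/3 minutes.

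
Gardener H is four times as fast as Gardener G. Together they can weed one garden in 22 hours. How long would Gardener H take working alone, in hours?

Let Gardener G's rate be r; then Gardener H's rate is 4r, so together (4 + 1)r = 5r = 1/22.
Thus r = 1/110 per hour.
Gardener G alone: 110 hours; Gardener H alone: 55/2 hours.

55/2 hours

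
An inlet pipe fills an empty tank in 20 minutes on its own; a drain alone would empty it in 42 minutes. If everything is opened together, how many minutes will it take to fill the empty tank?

420/11 minutes

Net rate = 1/20 − 1/42 = (21 − 10)/420 = 11/420 per minute.
Filling time = 1 ÷ (11/420) = 420/11 minutes.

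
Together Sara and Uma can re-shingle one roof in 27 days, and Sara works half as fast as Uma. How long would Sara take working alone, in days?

Let Uma's rate be r; then Sara's rate is (1/2)r, so together (1/2 + 1)r = (3/2)r = 1/27.
Thus r = 2/81 per day.
Uma alone: 81/2 days; Sara alone: 81 days.

81 days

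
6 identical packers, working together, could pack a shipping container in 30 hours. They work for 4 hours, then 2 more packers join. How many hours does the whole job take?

47/2 hours

One packer does 1/180 of the job per hour.
After 4 hours with 6 packers, 2/15 is done (13/15 left).
With 8 packers the rate is 8/180 = 2/45, so the rest takes 13/15 ÷ 2/45 = 39/2 hours.
Total = 4 + 39/2 = 47/2 hours.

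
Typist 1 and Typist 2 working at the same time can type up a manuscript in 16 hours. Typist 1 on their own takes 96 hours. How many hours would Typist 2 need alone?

96/5 hours

Combined rate is 1/16 per hour.
Known contribution: 1/96 per hour.
So Typist 2's rate is 1/16 − 1/96 = 5/96, meaning 96/5 hours alone.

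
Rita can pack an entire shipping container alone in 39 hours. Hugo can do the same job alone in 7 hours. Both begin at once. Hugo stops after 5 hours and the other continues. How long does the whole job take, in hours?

78/7 hours

In the first 5 hours the combined rate is 46/273, so 230/273 of the job is done, leaving 43/273.
After Hugo leaves the rate is 1/39 per hour; the remaining 43/273 takes 43/7 hours.
Total = 5 + 43/7 = 78/7 hours.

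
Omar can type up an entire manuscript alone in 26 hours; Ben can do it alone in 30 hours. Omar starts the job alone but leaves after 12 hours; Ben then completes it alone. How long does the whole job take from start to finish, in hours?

366/13 hours

In 12 hours Omar does 12/26 = 6/13 of the job, leaving 7/13.
Ben works at 1/30 per hour, so finishing takes 7/13 ÷ 1/30 = 210/13 hours.
Total time = 12 + 210/13 = 366/13 hours.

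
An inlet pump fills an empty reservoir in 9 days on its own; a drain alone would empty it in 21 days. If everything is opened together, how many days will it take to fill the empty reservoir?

Net rate = 1/9 − 1/21 = (7 − 3)/63 = 4/63 per day.
Filling time = 1 ÷ (4/63) = 63/4 days.

63/4 days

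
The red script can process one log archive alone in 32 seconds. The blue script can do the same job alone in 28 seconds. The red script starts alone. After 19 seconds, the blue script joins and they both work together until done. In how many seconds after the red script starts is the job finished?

376/15 seconds

In the first 19 seconds the red script alone does 19/32 of the job, leaving 13/32.
Once everyone is working, combined rate: 1/32 + 1/28 = (7 + 8)/224 = 15/224 per second.
Remaining 13/32 at 15/224 per second takes 91/15 seconds.
Total from the start = 19 + 91/15 = 376/15 seconds.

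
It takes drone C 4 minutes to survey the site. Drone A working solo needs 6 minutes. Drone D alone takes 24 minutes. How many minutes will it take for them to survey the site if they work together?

24/11 minutes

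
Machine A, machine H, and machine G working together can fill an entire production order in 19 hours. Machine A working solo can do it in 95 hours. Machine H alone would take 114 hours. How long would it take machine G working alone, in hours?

30 hours

Combined rate is 1/19 per hour.
Known contribution: 1/95 + 1/114 = (6 + 5)/570 = 11/570 per hour.
So machine G's rate is 1/19 − 11/570 = 1/30, meaning 30 hours alone.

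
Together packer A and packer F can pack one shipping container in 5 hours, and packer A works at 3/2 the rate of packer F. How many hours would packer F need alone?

Let packer F's rate be r; then packer A's rate is (3/2)r, so together (3/2 + 1)r = (5/2)r = 1/5.
Thus r = 2/25 per hour.
Packer F alone: 25/2 hours; packer A alone: 25/3 hours.

25/2 hours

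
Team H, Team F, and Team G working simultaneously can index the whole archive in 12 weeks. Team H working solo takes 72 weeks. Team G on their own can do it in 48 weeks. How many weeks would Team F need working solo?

144/7 weeks

Combined rate is 1/12 per week.
Known contribution: 1/72 + 1/48 = (2 + 3)/144 = 5/144 per week.
So Team F's rate is 1/12 − 5/144 = 7/144, meaning 144/7 weeks alone.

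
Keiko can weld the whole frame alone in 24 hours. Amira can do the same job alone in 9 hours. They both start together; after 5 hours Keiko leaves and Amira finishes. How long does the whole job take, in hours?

57/8 hours

In the first 5 hours the combined rate is 11/72, so 55/72 of the job is done, leaving 17/72.
After Keiko leaves the rate is 1/9 per hour; the remaining 17/72 takes 17/8 hours.
Total = 5 + 17/8 = 57/8 hours.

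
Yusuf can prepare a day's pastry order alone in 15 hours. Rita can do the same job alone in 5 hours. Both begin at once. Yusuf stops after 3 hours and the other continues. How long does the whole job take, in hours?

4 hours

In the first 3 hours the combined rate is 4/15, so 4/5 of the job is done, leaving 1/5.
After Yusuf leaves the rate is 1/5 per hour; the remaining 1/5 takes 1 hour.
Total = 3 + 1 = 4 hours.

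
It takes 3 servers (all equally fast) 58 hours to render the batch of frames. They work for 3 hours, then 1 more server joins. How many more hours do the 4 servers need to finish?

165/4 hours

One server does 1/174 of the job per hour.
After 3 hours with 3 servers, 3/58 is done (55/58 left).
With 4 servers the rate is 4/174 = 2/87, so the rest takes 55/58 ÷ 2/87 = 165/4 hours.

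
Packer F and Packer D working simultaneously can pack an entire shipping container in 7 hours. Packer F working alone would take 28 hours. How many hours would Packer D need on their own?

Combined rate is 1/7 per hour.
Known contribution: 1/28 per hour.
So Packer D's rate is 1/7 − 1/28 = 3/28, meaning 28/3 hours alone.

28/3 hours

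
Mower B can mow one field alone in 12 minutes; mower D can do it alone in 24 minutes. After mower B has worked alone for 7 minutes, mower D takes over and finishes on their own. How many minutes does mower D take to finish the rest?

In 7 minutes mower B does 7/12 of the job, leaving 5/12.
Mower D works at 1/24 per minute, so finishing takes 5/12 ÷ 1/24 = 10 minutes.

10 minutes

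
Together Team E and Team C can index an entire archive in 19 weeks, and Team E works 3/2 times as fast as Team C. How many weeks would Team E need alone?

95/3 weeks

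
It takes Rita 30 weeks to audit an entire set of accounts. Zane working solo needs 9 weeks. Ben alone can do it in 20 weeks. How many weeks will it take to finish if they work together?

36/7 weeks

Combined rate: 1/30 + 1/9 + 1/20 = (6 + 20 + 9)/180 = 35/180 = 7/36 per week.
Time = 1 ÷ (7/36) = 36/7 weeks.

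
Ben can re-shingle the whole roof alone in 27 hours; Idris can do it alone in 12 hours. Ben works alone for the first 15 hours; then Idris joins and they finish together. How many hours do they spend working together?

In 15 hours Ben does 15/27 = 5/9 of the job, leaving 4/9.
Ben and Idris together work at 13/108 per hour, so finishing takes 4/9 ÷ 13/108 = 48/13 hours.

48/13 hours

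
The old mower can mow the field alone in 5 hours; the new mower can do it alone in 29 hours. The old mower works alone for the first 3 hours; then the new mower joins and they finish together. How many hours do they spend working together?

29/17 hours

In 3 hours the old mower does 3/5 of the job, leaving 2/5.
The old mower and the new mower together work at 34/145 per hour, so finishing takes 2/5 ÷ 34/145 = 29/17 hours.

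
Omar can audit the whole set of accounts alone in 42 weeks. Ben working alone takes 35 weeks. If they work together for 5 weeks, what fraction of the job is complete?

Combined rate: 1/42 + 1/35 = (5 + 6)/210 = 11/210 per week.
In 5 weeks they complete 5·11/210 = 11/42 of the job.

11/42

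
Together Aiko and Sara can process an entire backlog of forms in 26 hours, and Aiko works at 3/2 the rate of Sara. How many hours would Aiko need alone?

130/3 hours

Let Sara's rate be r; then Aiko's rate is (3/2)r, so together (3/2 + 1)r = (5/2)r = 1/26.
Thus r = 1/65 per hour.
Sara alone: 65 hours; Aiko alone: 130/3 hours.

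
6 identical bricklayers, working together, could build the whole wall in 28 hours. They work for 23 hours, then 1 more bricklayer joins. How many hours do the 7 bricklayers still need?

30/7 hours

One bricklayer does 1/168 of the job per hour.
After 23 hours with 6 bricklayers, 23/28 is done (5/28 left).
With 7 bricklayers the rate is 7/168 = 1/24, so the rest takes 5/28 ÷ 1/24 = 30/7 hours.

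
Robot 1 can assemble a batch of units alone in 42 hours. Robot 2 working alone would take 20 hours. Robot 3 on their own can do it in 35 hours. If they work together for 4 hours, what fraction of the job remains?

62/105

Combined rate: 1/42 + 1/20 + 1/35 = (10 + 21 + 12)/420 = 43/420 per hour.
In 4 hours they complete 4·43/420 = 43/105 of the job.
So 62/105 remains.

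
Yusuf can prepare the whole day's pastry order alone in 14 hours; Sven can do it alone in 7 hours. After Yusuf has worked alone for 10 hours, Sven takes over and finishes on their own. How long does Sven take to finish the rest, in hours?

2 hours

In 10 hours Yusuf does 10/14 = 5/7 of the job, leaving 2/7.
Sven works at 1/7 per hour, so finishing takes 2/7 ÷ 1/7 = 2 hours.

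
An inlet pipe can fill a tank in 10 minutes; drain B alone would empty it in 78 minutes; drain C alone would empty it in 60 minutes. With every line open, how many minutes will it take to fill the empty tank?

156/11 minutes

Net rate = 1/10 − 1/78 − 1/60 = (78 − 10 − 13)/780 = 55/780 = 11/156 per minute.
Filling time = 1 ÷ (11/156) = 156/11 minutes.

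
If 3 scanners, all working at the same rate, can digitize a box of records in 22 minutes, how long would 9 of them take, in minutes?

22/3 minutes

Total work is 3·22 = 66 scanner-minutes.
With 9 scanners: 66/9 = 22/3 minutes.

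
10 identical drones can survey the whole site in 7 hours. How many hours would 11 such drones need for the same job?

70/11 hours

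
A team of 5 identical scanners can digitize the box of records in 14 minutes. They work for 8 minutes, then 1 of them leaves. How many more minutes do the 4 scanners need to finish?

One scanner does 1/70 of the job per minute.
After 8 minutes with 5 scanners, 4/7 is done (3/7 left).
With 4 scanners the rate is 4/70 = 2/35, so the rest takes 3/7 ÷ 2/35 = 15/2 minutes.

15/2 minutes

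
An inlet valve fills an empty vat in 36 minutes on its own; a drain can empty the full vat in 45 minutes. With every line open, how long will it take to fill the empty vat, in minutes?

Net rate = 1/36 − 1/45 = (5 − 4)/180 = 1/180 per minute.
Filling time = 1 ÷ (1/180) = 180 minutes.

180 minutes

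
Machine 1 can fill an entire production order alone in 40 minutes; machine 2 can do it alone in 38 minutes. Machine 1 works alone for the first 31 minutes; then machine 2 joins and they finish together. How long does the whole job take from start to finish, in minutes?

460/13 minutes

In 31 minutes machine 1 does 31/40 of the job, leaving 9/40.
Machine 1 and machine 2 together work at 39/760 per minute, so finishing takes 9/40 ÷ 39/760 = 57/13 minutes.
Total time = 31 + 57/13 = 460/13 minutes.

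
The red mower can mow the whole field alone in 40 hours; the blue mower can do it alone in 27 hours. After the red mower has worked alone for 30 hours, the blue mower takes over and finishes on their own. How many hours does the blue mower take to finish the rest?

In 30 hours the red mower does 30/40 = 3/4 of the job, leaving 1/4.
The blue mower works at 1/27 per hour, so finishing takes 1/4 ÷ 1/27 = 27/4 hours.

27/4 hours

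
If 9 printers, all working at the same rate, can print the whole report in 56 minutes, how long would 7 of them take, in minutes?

72 minutes

Total work is 9·56 = 504 printer-minutes.
With 7 printers: 504/7 = 72 minutes.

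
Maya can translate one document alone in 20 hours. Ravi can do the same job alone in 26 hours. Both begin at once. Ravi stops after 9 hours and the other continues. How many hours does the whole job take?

In the first 9 hours the combined rate is 23/260, so 207/260 of the job is done, leaving 53/260.
After Ravi leaves the rate is 1/20 per hour; the remaining 53/260 takes 53/13 hours.
Total = 9 + 53/13 = 170/13 hours.

170/13 hours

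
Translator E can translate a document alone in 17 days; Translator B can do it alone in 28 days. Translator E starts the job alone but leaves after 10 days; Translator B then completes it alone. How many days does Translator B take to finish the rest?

196/17 days

In 10 days Translator E does 10/17 of the job, leaving 7/17.
Translator B works at 1/28 per day, so finishing takes 7/17 ÷ 1/28 = 196/17 days.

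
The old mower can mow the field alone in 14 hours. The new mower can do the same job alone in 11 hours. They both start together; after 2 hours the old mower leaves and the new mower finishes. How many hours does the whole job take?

66/7 hours

In the first 2 hours the combined rate is 25/154, so 25/77 of the job is done, leaving 52/77.
After the old mower leaves the rate is 1/11 per hour; the remaining 52/77 takes 52/7 hours.
Total = 2 + 52/7 = 66/7 hours.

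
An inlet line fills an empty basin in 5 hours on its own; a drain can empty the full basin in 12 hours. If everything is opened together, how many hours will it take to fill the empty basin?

Net rate = 1/5 − 1/12 = (12 − 5)/60 = 7/60 per hour.
Filling time = 1 ÷ (7/60) = 60/7 hours.

60/7 hours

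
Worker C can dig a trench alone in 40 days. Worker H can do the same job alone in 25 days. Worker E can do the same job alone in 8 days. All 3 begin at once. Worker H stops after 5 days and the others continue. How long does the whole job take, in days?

16/3 days

In the first 5 days the combined rate is 19/100, so 19/20 of the job is done, leaving 1/20.
After worker H leaves the rate is 3/20 per day; the remaining 1/20 takes 1/3 days.
Total = 5 + 1/3 = 16/3 days.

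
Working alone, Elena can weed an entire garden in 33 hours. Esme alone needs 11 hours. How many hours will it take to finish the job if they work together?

Combined rate: 1/33 + 1/11 = (1 + 3)/33 = 4/33 per hour.
Time = 1 ÷ (4/33) = 33/4 hours.

33/4 hours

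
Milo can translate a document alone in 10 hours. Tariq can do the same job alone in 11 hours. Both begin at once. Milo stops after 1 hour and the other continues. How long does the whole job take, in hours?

In the first 1 hour the combined rate is 21/110, so 21/110 of the job is done, leaving 89/110.
After Milo leaves the rate is 1/11 per hour; the remaining 89/110 takes 89/10 hours.
Total = 1 + 89/10 = 99/10 hours.

99/10 hours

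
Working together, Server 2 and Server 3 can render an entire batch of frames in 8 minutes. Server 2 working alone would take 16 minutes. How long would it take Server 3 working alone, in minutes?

Combined rate is 1/8 per minute.
Known contribution: 1/16 per minute.
So Server 3's rate is 1/8 − 1/16 = 1/16, meaning 16 minutes alone.

16 minutes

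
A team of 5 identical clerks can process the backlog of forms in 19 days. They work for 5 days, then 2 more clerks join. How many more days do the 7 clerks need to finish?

One clerk does 1/95 of the job per day.
After 5 days with 5 clerks, 5/19 is done (14/19 left).
With 7 clerks the rate is 7/95, so the rest takes 14/19 ÷ 7/95 = 10 days.

10 days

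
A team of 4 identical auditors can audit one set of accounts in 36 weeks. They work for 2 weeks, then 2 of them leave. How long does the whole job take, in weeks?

70 weeks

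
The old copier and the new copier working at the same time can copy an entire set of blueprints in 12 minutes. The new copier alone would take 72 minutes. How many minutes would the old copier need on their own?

Combined rate is 1/12 per minute.
Known contribution: 1/72 per minute.
So the old copier's rate is 1/12 − 1/72 = 5/72, meaning 72/5 minutes alone.

72/5 minutes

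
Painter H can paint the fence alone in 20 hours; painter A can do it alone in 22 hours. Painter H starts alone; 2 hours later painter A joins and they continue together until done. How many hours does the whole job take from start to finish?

80/7 hours

In 2 hours painter H does 2/20 = 1/10 of the job, leaving 9/10.
Painter H and painter A together work at 21/220 per hour, so finishing takes 9/10 ÷ 21/220 = 66/7 hours.
Total time = 2 + 66/7 = 80/7 hours.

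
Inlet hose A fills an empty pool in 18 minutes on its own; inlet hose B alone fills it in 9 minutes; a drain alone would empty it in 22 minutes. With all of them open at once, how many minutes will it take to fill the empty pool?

33/4 minutes

Net rate = 1/18 + 1/9 − 1/22 = (11 + 22 − 9)/198 = 24/198 = 4/33 per minute.
Filling time = 1 ÷ (4/33) = 33/4 minutes.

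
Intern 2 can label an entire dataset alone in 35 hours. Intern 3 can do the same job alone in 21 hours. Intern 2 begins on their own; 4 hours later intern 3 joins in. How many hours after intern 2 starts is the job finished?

125/8 hours

In the first 4 hours intern 2 alone does 4/35 of the job, leaving 31/35.
Once everyone is working, combined rate: 1/35 + 1/21 = (3 + 5)/105 = 8/105 per hour.
Remaining 31/35 at 8/105 per hour takes 93/8 hours.
Total from the start = 4 + 93/8 = 125/8 hours.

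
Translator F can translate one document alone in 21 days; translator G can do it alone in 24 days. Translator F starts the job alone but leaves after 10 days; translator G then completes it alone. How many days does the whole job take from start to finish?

158/7 days

In 10 days translator F does 10/21 of the job, leaving 11/21.
Translator G works at 1/24 per day, so finishing takes 11/21 ÷ 1/24 = 88/7 days.
Total time = 10 + 88/7 = 158/7 days.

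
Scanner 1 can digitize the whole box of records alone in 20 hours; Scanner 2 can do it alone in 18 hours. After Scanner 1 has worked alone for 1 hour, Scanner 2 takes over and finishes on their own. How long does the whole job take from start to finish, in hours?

In 1 hour Scanner 1 does 1/20 of the job, leaving 19/20.
Scanner 2 works at 1/18 per hour, so finishing takes 19/20 ÷ 1/18 = 171/10 hours.
Total time = 1 + 171/10 = 181/10 hours.

181/10 hours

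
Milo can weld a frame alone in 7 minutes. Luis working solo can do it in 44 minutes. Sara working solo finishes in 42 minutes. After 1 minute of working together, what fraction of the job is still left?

Combined rate: 1/7 + 1/44 + 1/42 = (132 + 21 + 22)/924 = 175/924 = 25/132 per minute.
In 1 minute they complete 1·25/132 = 25/132 of the job.
So 107/132 remains.

107/132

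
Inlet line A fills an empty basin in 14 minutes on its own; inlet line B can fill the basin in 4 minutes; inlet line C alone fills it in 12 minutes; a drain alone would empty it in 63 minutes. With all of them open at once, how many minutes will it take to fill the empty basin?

Net rate = 1/14 + 1/4 + 1/12 − 1/63 = (18 + 63 + 21 − 4)/252 = 98/252 = 7/18 per minute.
Filling time = 1 ÷ (7/18) = 18/7 minutes.

18/7 minutes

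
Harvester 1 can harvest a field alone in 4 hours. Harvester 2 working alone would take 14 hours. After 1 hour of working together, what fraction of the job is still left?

Combined rate: 1/4 + 1/14 = (7 + 2)/28 = 9/28 per hour.
In 1 hour they complete 1·9/28 = 9/28 of the job.
So 19/28 remains.

19/28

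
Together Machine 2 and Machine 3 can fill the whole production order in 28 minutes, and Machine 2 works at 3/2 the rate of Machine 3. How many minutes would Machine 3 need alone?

Let Machine 3's rate be r; then Machine 2's rate is (3/2)r, so together (3/2 + 1)r = (5/2)r = 1/28.
Thus r = 1/70 per minute.
Machine 3 alone: 70 minutes; Machine 2 alone: 140/3 minutes.

70 minutes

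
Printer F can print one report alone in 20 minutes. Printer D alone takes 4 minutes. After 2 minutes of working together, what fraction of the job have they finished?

3/5

Combined rate: 1/20 + 1/4 = (1 + 5)/20 = 6/20 = 3/10 per minute.
In 2 minutes they complete 2·3/10 = 3/5 of the job.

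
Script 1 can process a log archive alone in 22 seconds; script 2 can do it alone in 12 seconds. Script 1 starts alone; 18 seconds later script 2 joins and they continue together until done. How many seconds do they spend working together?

24/17 seconds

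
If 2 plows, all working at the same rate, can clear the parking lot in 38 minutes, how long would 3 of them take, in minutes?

76/3 minutes

Total work is 2·38 = 76 plow-minutes.
With 3 plows: 76/3 minutes.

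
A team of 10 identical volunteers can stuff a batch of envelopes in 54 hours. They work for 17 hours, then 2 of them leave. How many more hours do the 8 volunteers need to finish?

185/4 hours

One volunteer does 1/540 of the job per hour.
After 17 hours with 10 volunteers, 17/54 is done (37/54 left).
With 8 volunteers the rate is 8/540 = 2/135, so the rest takes 37/54 ÷ 2/135 = 185/4 hours.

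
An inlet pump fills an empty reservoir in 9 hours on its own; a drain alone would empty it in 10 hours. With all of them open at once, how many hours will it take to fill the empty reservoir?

90 hours

Net rate = 1/9 − 1/10 = (10 − 9)/90 = 1/90 per hour.
Filling time = 1 ÷ (1/90) = 90 hours.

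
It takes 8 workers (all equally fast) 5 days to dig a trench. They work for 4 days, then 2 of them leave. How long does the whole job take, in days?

16/3 days

One worker does 1/40 of the job per day.
After 4 days with 8 workers, 4/5 is done (1/5 left).
With 6 workers the rate is 6/40 = 3/20, so the rest takes 1/5 ÷ 3/20 = 4/3 days.
Total = 4 + 4/3 = 16/3 days.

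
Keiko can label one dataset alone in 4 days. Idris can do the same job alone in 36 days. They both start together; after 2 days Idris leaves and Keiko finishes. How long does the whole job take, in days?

34/9 days

In the first 2 days the combined rate is 5/18, so 5/9 of the job is done, leaving 4/9.
After Idris leaves the rate is 1/4 per day; the remaining 4/9 takes 16/9 days.
Total = 2 + 16/9 = 34/9 days.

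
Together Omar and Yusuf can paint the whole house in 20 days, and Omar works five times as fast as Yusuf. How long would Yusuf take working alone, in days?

Let Yusuf's rate be r; then Omar's rate is 5r, so together (5 + 1)r = 6r = 1/20.
Thus r = 1/120 per day.
Yusuf alone: 120 days; Omar alone: 24 days.

120 days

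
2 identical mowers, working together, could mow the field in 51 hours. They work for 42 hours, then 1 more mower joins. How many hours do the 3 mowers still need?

6 hours

One mower does 1/102 of the job per hour.
After 42 hours with 2 mowers, 14/17 is done (3/17 left).
With 3 mowers the rate is 3/102 = 1/34, so the rest takes 3/17 ÷ 1/34 = 6 hours.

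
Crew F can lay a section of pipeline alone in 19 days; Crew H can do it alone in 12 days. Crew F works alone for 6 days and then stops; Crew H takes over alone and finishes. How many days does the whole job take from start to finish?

In 6 days Crew F does 6/19 of the job, leaving 13/19.
Crew H works at 1/12 per day, so finishing takes 13/19 ÷ 1/12 = 156/19 days.
Total time = 6 + 156/19 = 270/19 days.

270/19 days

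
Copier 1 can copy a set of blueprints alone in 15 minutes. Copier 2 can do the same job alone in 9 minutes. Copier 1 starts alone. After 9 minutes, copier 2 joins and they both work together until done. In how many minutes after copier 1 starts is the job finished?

45/4 minutes

In the first 9 minutes copier 1 alone does 9/15 = 3/5 of the job, leaving 2/5.
Once everyone is working, combined rate: 1/15 + 1/9 = (3 + 5)/45 = 8/45 per minute.
Remaining 2/5 at 8/45 per minute takes 9/4 minutes.
Total from the start = 9 + 9/4 = 45/4 minutes.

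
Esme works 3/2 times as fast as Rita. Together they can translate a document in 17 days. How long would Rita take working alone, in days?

Let Rita's rate be r; then Esme's rate is (3/2)r, so together (3/2 + 1)r = (5/2)r = 1/17.
Thus r = 2/85 per day.
Rita alone: 85/2 days; Esme alone: 85/3 days.

85/2 days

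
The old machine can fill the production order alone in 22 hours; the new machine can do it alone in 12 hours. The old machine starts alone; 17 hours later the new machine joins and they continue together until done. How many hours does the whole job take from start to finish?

In 17 hours the old machine does 17/22 of the job, leaving 5/22.
The old machine and the new machine together work at 17/132 per hour, so finishing takes 5/22 ÷ 17/132 = 30/17 hours.
Total time = 17 + 30/17 = 319/17 hours.

319/17 hours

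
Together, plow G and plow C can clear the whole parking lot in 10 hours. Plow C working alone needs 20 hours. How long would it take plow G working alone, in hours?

Combined rate is 1/10 per hour.
Known contribution: 1/20 per hour.
So plow G's rate is 1/10 − 1/20 = 1/20, meaning 20 hours alone.

20 hours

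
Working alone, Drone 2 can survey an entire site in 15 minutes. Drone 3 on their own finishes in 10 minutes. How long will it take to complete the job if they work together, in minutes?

6 minutes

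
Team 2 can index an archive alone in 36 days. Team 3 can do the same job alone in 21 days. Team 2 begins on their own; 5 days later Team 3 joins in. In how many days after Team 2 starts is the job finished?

In the first 5 days Team 2 alone does 5/36 of the job, leaving 31/36.
Once everyone is working, combined rate: 1/36 + 1/21 = (7 + 12)/252 = 19/252 per day.
Remaining 31/36 at 19/252 per day takes 217/19 days.
Total from the start = 5 + 217/19 = 312/19 days.

312/19 days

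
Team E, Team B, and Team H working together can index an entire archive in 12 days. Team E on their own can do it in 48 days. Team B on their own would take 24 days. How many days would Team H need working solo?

48 days

Combined rate is 1/12 per day.
Known contribution: 1/48 + 1/24 = (1 + 2)/48 = 3/48 = 1/16 per day.
So Team H's rate is 1/12 − 1/16 = 1/48, meaning 48 days alone.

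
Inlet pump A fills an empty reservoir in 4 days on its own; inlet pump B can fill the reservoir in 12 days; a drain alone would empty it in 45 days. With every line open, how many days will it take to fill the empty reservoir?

Net rate = 1/4 + 1/12 − 1/45 = (45 + 15 − 4)/180 = 56/180 = 14/45 per day.
Filling time = 1 ÷ (14/45) = 45/14 days.

45/14 days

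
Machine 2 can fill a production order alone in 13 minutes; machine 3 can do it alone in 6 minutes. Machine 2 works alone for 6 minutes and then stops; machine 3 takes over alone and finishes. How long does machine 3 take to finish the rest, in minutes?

42/13 minutes

In 6 minutes machine 2 does 6/13 of the job, leaving 7/13.
Machine 3 works at 1/6 per minute, so finishing takes 7/13 ÷ 1/6 = 42/13 minutes.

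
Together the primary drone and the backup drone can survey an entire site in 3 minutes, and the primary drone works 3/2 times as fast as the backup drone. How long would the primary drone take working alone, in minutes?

5 minutes

Let the backup drone's rate be r; then the primary drone's rate is (3/2)r, so together (3/2 + 1)r = (5/2)r = 1/3.
Thus r = 2/15 per minute.
The backup drone alone: 15/2 minutes; the primary drone alone: 5 minutes.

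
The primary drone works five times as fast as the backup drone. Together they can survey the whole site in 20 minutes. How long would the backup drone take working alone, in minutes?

Let the backup drone's rate be r; then the primary drone's rate is 5r, so together (5 + 1)r = 6r = 1/20.
Thus r = 1/120 per minute.
The backup drone alone: 120 minutes; the primary drone alone: 24 minutes.

120 minutes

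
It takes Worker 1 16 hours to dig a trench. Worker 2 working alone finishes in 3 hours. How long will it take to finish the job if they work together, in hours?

With two workers the combined time is the product over the sum: 16·3/(16+3) = 48/19 hours.

48/19 hours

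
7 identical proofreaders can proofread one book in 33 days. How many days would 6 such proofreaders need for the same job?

77/2 days

Total work is 7·33 = 231 proofreader-days.
With 6 proofreaders: 231/6 = 77/2 days.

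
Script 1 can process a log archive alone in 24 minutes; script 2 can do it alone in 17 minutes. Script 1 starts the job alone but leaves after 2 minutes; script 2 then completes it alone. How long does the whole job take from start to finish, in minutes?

211/12 minutes

In 2 minutes script 1 does 2/24 = 1/12 of the job, leaving 11/12.
Script 2 works at 1/17 per minute, so finishing takes 11/12 ÷ 1/17 = 187/12 minutes.
Total time = 2 + 187/12 = 211/12 minutes.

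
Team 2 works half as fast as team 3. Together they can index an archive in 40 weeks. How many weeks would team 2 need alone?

Let team 3's rate be r; then team 2's rate is (1/2)r, so together (1/2 + 1)r = (3/2)r = 1/40.
Thus r = 1/60 per week.
Team 3 alone: 60 weeks; team 2 alone: 120 weeks.

120 weeks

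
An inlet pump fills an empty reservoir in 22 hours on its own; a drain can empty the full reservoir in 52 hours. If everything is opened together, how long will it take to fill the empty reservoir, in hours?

572/15 hours

Net rate = 1/22 − 1/52 = (26 − 11)/572 = 15/572 per hour.
Filling time = 1 ÷ (15/572) = 572/15 hours.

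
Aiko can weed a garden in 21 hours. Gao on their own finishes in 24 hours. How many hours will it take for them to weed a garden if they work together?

With two workers the combined time is the product over the sum: 21·24/(21+24) = 504/45 = 56/5 hours.

56/5 hours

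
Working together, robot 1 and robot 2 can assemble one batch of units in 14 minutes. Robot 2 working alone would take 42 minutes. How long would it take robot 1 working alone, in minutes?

Combined rate is 1/14 per minute.
Known contribution: 1/42 per minute.
So robot 1's rate is 1/14 − 1/42 = 1/21, meaning 21 minutes alone.

21 minutes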